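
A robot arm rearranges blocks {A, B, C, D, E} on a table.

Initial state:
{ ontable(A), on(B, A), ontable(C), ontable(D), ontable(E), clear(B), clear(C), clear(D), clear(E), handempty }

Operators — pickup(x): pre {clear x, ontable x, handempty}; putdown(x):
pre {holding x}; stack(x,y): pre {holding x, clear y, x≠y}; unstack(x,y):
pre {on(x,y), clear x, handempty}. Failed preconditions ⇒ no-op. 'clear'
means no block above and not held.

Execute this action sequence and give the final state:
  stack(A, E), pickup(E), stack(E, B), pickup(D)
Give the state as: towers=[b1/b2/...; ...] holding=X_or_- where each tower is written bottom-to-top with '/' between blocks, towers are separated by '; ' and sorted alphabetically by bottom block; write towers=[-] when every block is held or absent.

towers=[A/B/E; C] holding=D

step 1 (stack(A, E)) [no-op]: towers=[A/B; C; D; E] holding=-
step 2 (pickup(E)): towers=[A/B; C; D] holding=E
step 3 (stack(E, B)): towers=[A/B/E; C; D] holding=-
step 4 (pickup(D)): towers=[A/B/E; C] holding=D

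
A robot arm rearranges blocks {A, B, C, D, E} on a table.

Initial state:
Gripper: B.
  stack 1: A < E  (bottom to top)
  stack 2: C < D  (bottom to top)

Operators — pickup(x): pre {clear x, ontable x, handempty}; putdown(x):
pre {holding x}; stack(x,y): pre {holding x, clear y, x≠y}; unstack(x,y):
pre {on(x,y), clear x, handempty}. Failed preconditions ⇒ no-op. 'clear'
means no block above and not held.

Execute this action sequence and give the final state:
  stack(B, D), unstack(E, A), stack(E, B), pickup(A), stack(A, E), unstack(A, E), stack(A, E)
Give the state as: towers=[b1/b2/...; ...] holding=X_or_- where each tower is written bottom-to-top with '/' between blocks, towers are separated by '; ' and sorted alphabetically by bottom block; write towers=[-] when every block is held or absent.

towers=[C/D/B/E/A] holding=-

step 1 (stack(B, D)): towers=[A/E; C/D/B] holding=-
step 2 (unstack(E, A)): towers=[A; C/D/B] holding=E
step 3 (stack(E, B)): towers=[A; C/D/B/E] holding=-
step 4 (pickup(A)): towers=[C/D/B/E] holding=A
step 5 (stack(A, E)): towers=[C/D/B/E/A] holding=-
step 6 (unstack(A, E)): towers=[C/D/B/E] holding=A
step 7 (stack(A, E)): towers=[C/D/B/E/A] holding=-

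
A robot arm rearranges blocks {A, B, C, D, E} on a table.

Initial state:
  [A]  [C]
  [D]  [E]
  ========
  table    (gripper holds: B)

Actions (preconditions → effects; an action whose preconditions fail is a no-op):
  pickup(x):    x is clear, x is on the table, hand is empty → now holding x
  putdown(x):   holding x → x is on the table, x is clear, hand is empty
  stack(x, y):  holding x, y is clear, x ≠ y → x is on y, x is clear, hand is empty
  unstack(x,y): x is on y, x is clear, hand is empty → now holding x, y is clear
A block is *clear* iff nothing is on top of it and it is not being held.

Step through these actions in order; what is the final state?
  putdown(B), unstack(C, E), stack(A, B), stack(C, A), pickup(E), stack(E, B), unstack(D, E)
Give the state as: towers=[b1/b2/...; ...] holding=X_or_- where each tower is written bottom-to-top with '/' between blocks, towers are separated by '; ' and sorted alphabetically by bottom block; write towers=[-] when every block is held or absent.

step 1 (putdown(B)): towers=[B; D/A; E/C] holding=-
step 2 (unstack(C, E)): towers=[B; D/A; E] holding=C
step 3 (stack(A, B)) [no-op]: towers=[B; D/A; E] holding=C
step 4 (stack(C, A)): towers=[B; D/A/C; E] holding=-
step 5 (pickup(E)): towers=[B; D/A/C] holding=E
step 6 (stack(E, B)): towers=[B/E; D/A/C] holding=-
step 7 (unstack(D, E)) [no-op]: towers=[B/E; D/A/C] holding=-

towers=[B/E; D/A/C] holding=-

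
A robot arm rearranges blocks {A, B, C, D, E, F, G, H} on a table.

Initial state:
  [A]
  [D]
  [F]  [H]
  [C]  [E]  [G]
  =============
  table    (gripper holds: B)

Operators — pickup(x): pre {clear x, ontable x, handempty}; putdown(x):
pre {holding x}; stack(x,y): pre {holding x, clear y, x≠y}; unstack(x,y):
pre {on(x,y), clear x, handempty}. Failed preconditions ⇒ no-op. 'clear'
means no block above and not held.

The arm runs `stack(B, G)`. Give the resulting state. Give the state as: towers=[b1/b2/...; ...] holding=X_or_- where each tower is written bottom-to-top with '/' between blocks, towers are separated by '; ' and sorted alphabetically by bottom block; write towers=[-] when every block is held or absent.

before: towers=[C/F/D/A; E/H; G] holding=B
pre[stack(B, G)]: holding(B) yes, clear(G) yes, B≠G yes
all met → apply stack(B, G)
after:  towers=[C/F/D/A; E/H; G/B] holding=-

towers=[C/F/D/A; E/H; G/B] holding=-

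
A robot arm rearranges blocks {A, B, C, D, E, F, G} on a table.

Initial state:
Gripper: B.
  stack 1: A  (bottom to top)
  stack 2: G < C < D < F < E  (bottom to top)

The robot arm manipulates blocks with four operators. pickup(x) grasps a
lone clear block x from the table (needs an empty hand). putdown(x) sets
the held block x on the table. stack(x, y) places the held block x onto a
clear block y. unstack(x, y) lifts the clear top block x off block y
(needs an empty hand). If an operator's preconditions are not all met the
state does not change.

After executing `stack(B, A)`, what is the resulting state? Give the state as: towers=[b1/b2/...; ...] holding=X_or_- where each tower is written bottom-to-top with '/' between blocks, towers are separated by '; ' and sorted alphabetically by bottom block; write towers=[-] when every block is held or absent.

towers=[A/B; G/C/D/F/E] holding=-

before: towers=[A; G/C/D/F/E] holding=B
pre[stack(B, A)]: holding(B) yes, clear(A) yes, B≠A yes
all met → apply stack(B, A)
after:  towers=[A/B; G/C/D/F/E] holding=-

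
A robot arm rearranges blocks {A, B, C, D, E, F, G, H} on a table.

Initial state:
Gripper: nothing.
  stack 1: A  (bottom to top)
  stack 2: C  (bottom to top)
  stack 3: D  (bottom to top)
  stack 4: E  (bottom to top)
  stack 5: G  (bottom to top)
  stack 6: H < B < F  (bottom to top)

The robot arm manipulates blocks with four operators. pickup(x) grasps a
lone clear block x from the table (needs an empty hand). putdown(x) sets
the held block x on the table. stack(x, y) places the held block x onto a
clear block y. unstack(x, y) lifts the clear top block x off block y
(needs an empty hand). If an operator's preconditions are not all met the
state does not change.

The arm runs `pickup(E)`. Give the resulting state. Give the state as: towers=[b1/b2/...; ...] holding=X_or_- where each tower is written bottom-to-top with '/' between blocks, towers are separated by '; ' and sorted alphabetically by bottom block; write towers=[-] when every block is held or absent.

towers=[A; C; D; G; H/B/F] holding=E

before: towers=[A; C; D; E; G; H/B/F] holding=-
pre[pickup(E)]: clear(E) yes, ontable(E) yes, handempty yes
all met → apply pickup(E)
after:  towers=[A; C; D; G; H/B/F] holding=E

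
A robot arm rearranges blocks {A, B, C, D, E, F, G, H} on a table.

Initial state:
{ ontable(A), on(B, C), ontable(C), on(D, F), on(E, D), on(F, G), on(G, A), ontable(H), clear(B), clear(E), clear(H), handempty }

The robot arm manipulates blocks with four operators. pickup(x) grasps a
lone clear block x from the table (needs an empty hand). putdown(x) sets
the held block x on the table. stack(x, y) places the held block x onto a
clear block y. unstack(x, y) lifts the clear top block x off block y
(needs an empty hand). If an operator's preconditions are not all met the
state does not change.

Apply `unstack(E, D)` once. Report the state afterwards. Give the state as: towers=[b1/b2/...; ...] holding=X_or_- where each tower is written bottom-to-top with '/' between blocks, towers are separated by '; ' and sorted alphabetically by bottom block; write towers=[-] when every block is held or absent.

before: towers=[A/G/F/D/E; C/B; H] holding=-
pre[unstack(E, D)]: on(E,D) ok, clear(E) ok, handempty ok
all met → apply unstack(E, D)
after:  towers=[A/G/F/D; C/B; H] holding=E

towers=[A/G/F/D; C/B; H] holding=E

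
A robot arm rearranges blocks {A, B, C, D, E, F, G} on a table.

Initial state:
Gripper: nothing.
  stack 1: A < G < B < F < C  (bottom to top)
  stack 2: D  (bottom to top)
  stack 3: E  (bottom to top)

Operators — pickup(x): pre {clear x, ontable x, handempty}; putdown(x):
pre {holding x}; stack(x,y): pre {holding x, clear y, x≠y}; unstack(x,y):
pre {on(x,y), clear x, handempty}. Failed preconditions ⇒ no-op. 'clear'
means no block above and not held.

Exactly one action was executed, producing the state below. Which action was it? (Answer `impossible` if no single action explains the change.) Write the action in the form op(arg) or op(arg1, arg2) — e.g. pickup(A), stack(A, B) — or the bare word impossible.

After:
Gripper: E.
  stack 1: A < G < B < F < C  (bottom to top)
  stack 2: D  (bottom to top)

pickup(E)

target: towers=[A/G/B/F/C; D] holding=E
         pickup(D) → towers=[A/G/B/F/C; E] holding=D
         pickup(E) → towers=[A/G/B/F/C; D] holding=E  ← match
     unstack(C, F) → towers=[A/G/B/F; D; E] holding=C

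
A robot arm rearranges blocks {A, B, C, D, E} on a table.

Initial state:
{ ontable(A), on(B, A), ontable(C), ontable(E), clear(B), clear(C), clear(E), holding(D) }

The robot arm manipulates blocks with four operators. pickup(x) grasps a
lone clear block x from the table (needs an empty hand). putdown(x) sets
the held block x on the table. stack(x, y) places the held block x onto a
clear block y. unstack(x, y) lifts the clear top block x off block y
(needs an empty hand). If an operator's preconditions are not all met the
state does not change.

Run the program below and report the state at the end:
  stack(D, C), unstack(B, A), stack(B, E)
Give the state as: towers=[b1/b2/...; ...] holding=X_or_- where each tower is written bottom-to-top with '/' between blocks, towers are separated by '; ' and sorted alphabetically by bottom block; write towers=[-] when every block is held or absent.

step 1 (stack(D, C)): towers=[A/B; C/D; E] holding=-
step 2 (unstack(B, A)): towers=[A; C/D; E] holding=B
step 3 (stack(B, E)): towers=[A; C/D; E/B] holding=-

towers=[A; C/D; E/B] holding=-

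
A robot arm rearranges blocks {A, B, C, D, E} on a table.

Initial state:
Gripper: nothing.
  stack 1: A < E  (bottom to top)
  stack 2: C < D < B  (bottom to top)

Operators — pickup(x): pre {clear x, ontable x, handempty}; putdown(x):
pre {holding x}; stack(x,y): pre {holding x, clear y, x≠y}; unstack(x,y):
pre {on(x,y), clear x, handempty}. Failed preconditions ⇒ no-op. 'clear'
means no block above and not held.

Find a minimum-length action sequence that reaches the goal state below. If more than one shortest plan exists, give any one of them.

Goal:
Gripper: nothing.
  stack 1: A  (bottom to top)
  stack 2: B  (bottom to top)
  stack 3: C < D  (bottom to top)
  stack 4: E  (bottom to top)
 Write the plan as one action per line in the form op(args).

step 1 (unstack(B, D)): towers=[A/E; C/D] holding=B
step 2 (putdown(B)): towers=[A/E; B; C/D] holding=-
step 3 (unstack(E, A)): towers=[A; B; C/D] holding=E
step 4 (putdown(E)): towers=[A; B; C/D; E] holding=-
goal check: towers=[A; B; C/D; E] holding=- — reached (length 4, optimal by BFS)

unstack(B, D)
putdown(B)
unstack(E, A)
putdown(E)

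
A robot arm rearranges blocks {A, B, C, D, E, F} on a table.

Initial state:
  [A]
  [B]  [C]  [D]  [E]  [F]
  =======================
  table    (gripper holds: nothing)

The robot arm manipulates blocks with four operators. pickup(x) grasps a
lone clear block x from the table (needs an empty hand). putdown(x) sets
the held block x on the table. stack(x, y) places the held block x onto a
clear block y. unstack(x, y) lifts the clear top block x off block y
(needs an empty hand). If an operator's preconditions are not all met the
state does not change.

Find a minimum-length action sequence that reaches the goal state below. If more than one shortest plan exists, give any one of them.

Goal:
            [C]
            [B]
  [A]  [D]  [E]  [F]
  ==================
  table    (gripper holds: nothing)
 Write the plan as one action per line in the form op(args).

step 1 (unstack(A, B)): towers=[B; C; D; E; F] holding=A
step 2 (putdown(A)): towers=[A; B; C; D; E; F] holding=-
step 3 (pickup(B)): towers=[A; C; D; E; F] holding=B
step 4 (stack(B, E)): towers=[A; C; D; E/B; F] holding=-
step 5 (pickup(C)): towers=[A; D; E/B; F] holding=C
step 6 (stack(C, B)): towers=[A; D; E/B/C; F] holding=-
goal check: towers=[A; D; E/B/C; F] holding=- — reached (length 6, optimal by BFS)

unstack(A, B)
putdown(A)
pickup(B)
stack(B, E)
pickup(C)
stack(C, B)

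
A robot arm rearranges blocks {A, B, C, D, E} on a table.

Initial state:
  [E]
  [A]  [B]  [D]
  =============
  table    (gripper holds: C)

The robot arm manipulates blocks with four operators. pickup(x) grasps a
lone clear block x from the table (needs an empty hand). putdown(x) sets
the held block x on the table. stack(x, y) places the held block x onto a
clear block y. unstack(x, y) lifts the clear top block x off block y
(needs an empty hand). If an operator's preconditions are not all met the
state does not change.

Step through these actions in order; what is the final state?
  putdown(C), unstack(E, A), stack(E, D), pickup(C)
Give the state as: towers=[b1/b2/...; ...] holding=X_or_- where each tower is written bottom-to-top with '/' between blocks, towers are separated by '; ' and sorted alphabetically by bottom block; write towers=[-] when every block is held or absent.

step 1 (putdown(C)): towers=[A/E; B; C; D] holding=-
step 2 (unstack(E, A)): towers=[A; B; C; D] holding=E
step 3 (stack(E, D)): towers=[A; B; C; D/E] holding=-
step 4 (pickup(C)): towers=[A; B; D/E] holding=C

towers=[A; B; D/E] holding=C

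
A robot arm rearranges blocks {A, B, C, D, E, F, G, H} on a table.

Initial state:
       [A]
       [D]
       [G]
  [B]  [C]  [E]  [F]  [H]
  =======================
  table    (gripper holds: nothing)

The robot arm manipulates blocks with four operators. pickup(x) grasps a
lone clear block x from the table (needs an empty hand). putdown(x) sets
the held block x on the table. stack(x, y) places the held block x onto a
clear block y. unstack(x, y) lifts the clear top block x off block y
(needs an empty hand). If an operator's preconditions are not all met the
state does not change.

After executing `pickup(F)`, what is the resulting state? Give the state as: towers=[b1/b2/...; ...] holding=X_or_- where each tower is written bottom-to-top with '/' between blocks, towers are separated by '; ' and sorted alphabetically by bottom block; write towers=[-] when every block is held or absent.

towers=[B; C/G/D/A; E; H] holding=F

before: towers=[B; C/G/D/A; E; F; H] holding=-
pre[pickup(F)]: clear(F) yes, ontable(F) yes, handempty yes
all met → apply pickup(F)
after:  towers=[B; C/G/D/A; E; H] holding=F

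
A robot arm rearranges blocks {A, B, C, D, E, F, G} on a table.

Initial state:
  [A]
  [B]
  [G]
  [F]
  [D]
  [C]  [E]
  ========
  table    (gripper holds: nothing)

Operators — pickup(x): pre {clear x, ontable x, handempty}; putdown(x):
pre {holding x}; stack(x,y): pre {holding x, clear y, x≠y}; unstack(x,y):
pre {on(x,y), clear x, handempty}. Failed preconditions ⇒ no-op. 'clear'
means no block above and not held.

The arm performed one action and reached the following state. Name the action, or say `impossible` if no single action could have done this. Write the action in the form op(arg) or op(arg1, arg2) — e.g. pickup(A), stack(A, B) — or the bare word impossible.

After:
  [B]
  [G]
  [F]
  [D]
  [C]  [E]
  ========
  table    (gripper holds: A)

unstack(A, B)

target: towers=[C/D/F/G/B; E] holding=A
     unstack(A, B) → towers=[C/D/F/G/B; E] holding=A  ← match
         pickup(E) → towers=[C/D/F/G/B/A] holding=E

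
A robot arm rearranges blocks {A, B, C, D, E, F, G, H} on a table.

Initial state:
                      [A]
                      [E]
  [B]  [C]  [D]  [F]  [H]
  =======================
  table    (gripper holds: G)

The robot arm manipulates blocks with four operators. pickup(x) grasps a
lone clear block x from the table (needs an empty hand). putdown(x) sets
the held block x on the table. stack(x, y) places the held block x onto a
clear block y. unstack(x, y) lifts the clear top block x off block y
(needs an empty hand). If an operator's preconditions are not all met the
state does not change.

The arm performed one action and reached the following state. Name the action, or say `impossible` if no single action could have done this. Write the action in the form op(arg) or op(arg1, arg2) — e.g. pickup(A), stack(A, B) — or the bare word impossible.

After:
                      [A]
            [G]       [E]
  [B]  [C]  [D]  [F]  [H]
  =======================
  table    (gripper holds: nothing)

stack(G, D)

target: towers=[B; C; D/G; F; H/E/A] holding=-
        putdown(G) → towers=[B; C; D; F; G; H/E/A] holding=-
       stack(G, A) → towers=[B; C; D; F; H/E/A/G] holding=-
       stack(G, B) → towers=[B/G; C; D; F; H/E/A] holding=-
       stack(G, F) → towers=[B; C; D; F/G; H/E/A] holding=-
       stack(G, D) → towers=[B; C; D/G; F; H/E/A] holding=-  ← match
       stack(G, C) → towers=[B; C/G; D; F; H/E/A] holding=-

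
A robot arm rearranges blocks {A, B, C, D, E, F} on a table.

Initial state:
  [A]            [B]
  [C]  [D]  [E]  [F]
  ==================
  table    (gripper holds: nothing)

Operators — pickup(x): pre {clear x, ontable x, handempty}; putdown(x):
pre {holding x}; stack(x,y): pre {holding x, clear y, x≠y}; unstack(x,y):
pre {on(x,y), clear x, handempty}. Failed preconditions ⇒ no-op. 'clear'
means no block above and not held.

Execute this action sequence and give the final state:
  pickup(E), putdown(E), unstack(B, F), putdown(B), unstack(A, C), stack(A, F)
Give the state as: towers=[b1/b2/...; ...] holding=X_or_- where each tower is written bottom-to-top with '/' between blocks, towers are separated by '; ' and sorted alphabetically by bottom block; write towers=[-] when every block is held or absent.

step 1 (pickup(E)): towers=[C/A; D; F/B] holding=E
step 2 (putdown(E)): towers=[C/A; D; E; F/B] holding=-
step 3 (unstack(B, F)): towers=[C/A; D; E; F] holding=B
step 4 (putdown(B)): towers=[B; C/A; D; E; F] holding=-
step 5 (unstack(A, C)): towers=[B; C; D; E; F] holding=A
step 6 (stack(A, F)): towers=[B; C; D; E; F/A] holding=-

towers=[B; C; D; E; F/A] holding=-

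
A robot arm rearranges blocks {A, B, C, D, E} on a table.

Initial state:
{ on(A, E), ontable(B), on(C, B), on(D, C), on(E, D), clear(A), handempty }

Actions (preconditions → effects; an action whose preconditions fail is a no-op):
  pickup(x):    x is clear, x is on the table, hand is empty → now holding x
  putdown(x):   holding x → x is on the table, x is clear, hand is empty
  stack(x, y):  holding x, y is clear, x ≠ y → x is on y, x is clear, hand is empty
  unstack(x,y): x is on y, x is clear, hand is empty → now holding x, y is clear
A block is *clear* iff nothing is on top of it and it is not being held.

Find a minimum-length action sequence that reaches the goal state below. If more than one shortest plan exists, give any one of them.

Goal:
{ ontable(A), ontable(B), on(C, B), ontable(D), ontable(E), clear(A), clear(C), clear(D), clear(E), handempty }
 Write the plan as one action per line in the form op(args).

step 1 (unstack(A, E)): towers=[B/C/D/E] holding=A
step 2 (putdown(A)): towers=[A; B/C/D/E] holding=-
step 3 (unstack(E, D)): towers=[A; B/C/D] holding=E
step 4 (putdown(E)): towers=[A; B/C/D; E] holding=-
step 5 (unstack(D, C)): towers=[A; B/C; E] holding=D
step 6 (putdown(D)): towers=[A; B/C; D; E] holding=-
goal check: towers=[A; B/C; D; E] holding=- — reached (length 6, optimal by BFS)

unstack(A, E)
putdown(A)
unstack(E, D)
putdown(E)
unstack(D, C)
putdown(D)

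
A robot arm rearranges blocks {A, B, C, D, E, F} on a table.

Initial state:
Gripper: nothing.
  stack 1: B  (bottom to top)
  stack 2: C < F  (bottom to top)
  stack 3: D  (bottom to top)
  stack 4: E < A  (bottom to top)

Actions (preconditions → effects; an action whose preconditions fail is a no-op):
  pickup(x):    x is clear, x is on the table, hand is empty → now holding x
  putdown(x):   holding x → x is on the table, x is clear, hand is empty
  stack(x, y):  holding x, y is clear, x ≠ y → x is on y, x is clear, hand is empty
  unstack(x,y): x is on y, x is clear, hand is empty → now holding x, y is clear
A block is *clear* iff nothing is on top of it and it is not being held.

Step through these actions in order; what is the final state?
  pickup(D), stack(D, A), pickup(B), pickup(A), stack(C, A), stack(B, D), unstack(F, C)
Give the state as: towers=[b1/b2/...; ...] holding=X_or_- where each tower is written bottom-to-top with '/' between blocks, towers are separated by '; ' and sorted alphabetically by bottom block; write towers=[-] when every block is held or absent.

step 1 (pickup(D)): towers=[B; C/F; E/A] holding=D
step 2 (stack(D, A)): towers=[B; C/F; E/A/D] holding=-
step 3 (pickup(B)): towers=[C/F; E/A/D] holding=B
step 4 (pickup(A)) [no-op]: towers=[C/F; E/A/D] holding=B
step 5 (stack(C, A)) [no-op]: towers=[C/F; E/A/D] holding=B
step 6 (stack(B, D)): towers=[C/F; E/A/D/B] holding=-
step 7 (unstack(F, C)): towers=[C; E/A/D/B] holding=F

towers=[C; E/A/D/B] holding=F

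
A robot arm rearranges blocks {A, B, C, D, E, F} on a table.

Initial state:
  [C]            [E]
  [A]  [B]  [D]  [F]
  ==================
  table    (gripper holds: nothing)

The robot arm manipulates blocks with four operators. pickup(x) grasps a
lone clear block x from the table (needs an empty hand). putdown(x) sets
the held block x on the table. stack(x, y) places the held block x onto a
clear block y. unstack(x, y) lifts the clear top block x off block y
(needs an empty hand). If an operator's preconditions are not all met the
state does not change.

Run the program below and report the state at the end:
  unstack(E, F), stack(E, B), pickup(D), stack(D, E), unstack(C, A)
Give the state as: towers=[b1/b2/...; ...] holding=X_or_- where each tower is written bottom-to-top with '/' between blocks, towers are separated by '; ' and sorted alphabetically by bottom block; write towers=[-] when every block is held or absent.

step 1 (unstack(E, F)): towers=[A/C; B; D; F] holding=E
step 2 (stack(E, B)): towers=[A/C; B/E; D; F] holding=-
step 3 (pickup(D)): towers=[A/C; B/E; F] holding=D
step 4 (stack(D, E)): towers=[A/C; B/E/D; F] holding=-
step 5 (unstack(C, A)): towers=[A; B/E/D; F] holding=C

towers=[A; B/E/D; F] holding=C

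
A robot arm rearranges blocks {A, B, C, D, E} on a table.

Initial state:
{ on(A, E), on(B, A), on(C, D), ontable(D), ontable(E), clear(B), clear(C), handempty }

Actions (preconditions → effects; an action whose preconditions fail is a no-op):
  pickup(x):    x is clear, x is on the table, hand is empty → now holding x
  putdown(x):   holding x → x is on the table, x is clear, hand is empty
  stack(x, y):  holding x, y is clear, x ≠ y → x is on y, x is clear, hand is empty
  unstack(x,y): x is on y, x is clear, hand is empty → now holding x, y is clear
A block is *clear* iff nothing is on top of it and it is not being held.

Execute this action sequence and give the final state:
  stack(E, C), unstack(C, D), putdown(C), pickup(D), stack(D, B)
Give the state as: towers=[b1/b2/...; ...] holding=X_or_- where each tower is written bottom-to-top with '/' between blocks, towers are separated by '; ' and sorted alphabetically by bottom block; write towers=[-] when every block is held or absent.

towers=[C; E/A/B/D] holding=-

step 1 (stack(E, C)) [no-op]: towers=[D/C; E/A/B] holding=-
step 2 (unstack(C, D)): towers=[D; E/A/B] holding=C
step 3 (putdown(C)): towers=[C; D; E/A/B] holding=-
step 4 (pickup(D)): towers=[C; E/A/B] holding=D
step 5 (stack(D, B)): towers=[C; E/A/B/D] holding=-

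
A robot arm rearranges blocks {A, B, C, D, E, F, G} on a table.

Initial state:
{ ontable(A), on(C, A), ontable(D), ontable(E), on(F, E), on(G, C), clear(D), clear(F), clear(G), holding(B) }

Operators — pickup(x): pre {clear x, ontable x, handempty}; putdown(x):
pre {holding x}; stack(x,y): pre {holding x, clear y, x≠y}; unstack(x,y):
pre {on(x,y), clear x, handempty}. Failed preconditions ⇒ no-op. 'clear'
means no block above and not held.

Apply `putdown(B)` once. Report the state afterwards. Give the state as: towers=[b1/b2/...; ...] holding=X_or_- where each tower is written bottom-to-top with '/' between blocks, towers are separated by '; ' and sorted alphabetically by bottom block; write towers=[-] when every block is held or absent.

before: towers=[A/C/G; D; E/F] holding=B
pre[putdown(B)]: holding(B) ✓
all met → apply putdown(B)
after:  towers=[A/C/G; B; D; E/F] holding=-

towers=[A/C/G; B; D; E/F] holding=-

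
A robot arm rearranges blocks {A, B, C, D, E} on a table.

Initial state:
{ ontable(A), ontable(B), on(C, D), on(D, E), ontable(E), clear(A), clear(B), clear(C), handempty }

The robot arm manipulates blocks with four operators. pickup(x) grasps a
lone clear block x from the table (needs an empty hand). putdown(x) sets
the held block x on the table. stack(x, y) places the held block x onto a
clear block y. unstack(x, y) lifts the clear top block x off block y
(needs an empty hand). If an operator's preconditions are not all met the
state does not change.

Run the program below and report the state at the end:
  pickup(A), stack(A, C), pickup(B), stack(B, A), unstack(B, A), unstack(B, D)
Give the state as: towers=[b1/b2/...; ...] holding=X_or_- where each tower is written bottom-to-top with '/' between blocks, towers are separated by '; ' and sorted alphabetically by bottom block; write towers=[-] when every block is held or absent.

step 1 (pickup(A)): towers=[B; E/D/C] holding=A
step 2 (stack(A, C)): towers=[B; E/D/C/A] holding=-
step 3 (pickup(B)): towers=[E/D/C/A] holding=B
step 4 (stack(B, A)): towers=[E/D/C/A/B] holding=-
step 5 (unstack(B, A)): towers=[E/D/C/A] holding=B
step 6 (unstack(B, D)) [no-op]: towers=[E/D/C/A] holding=B

towers=[E/D/C/A] holding=B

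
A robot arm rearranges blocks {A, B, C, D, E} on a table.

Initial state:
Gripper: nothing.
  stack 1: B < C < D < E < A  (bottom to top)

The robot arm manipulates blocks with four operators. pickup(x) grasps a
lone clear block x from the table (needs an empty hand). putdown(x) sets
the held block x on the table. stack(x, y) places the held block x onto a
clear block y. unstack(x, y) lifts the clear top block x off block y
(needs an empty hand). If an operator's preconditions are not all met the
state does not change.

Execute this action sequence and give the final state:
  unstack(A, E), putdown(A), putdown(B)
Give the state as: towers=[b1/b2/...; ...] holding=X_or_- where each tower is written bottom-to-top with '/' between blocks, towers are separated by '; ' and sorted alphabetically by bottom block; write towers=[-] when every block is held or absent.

step 1 (unstack(A, E)): towers=[B/C/D/E] holding=A
step 2 (putdown(A)): towers=[A; B/C/D/E] holding=-
step 3 (putdown(B)) [no-op]: towers=[A; B/C/D/E] holding=-

towers=[A; B/C/D/E] holding=-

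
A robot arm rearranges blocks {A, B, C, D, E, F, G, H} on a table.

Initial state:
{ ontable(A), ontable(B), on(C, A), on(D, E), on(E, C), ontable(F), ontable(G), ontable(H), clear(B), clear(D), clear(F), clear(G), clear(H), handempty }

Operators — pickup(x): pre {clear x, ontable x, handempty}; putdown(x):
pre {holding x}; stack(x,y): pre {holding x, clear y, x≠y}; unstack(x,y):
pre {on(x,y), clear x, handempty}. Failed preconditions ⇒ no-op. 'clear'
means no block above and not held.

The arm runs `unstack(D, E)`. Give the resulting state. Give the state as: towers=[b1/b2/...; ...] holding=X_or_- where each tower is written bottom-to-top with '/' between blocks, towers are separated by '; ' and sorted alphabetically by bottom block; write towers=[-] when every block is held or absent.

towers=[A/C/E; B; F; G; H] holding=D

before: towers=[A/C/E/D; B; F; G; H] holding=-
pre[unstack(D, E)]: on(D,E) yes, clear(D) yes, handempty yes
all met → apply unstack(D, E)
after:  towers=[A/C/E; B; F; G; H] holding=D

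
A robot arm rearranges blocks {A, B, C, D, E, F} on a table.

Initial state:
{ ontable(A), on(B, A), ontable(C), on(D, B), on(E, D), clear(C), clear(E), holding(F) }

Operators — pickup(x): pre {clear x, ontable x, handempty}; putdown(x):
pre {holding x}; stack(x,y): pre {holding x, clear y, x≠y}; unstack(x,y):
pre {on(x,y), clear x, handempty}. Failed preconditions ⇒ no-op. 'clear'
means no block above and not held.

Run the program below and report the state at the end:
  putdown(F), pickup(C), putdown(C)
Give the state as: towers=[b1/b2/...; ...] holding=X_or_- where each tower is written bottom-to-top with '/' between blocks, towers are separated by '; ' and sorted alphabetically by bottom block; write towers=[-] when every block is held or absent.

step 1 (putdown(F)): towers=[A/B/D/E; C; F] holding=-
step 2 (pickup(C)): towers=[A/B/D/E; F] holding=C
step 3 (putdown(C)): towers=[A/B/D/E; C; F] holding=-

towers=[A/B/D/E; C; F] holding=-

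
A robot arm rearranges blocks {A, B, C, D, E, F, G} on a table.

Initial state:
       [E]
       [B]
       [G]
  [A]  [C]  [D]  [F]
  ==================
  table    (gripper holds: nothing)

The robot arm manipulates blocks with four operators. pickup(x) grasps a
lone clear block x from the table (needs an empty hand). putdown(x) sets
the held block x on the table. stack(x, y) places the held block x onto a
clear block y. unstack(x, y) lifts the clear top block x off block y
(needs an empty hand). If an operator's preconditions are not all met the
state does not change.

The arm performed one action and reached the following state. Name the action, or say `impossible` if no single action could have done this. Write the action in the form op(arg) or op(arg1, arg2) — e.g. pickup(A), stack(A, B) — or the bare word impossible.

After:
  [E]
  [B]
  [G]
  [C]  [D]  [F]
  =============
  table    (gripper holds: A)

target: towers=[C/G/B/E; D; F] holding=A
         pickup(F) → towers=[A; C/G/B/E; D] holding=F
         pickup(D) → towers=[A; C/G/B/E; F] holding=D
         pickup(A) → towers=[C/G/B/E; D; F] holding=A  ← match
     unstack(E, B) → towers=[A; C/G/B; D; F] holding=E

pickup(A)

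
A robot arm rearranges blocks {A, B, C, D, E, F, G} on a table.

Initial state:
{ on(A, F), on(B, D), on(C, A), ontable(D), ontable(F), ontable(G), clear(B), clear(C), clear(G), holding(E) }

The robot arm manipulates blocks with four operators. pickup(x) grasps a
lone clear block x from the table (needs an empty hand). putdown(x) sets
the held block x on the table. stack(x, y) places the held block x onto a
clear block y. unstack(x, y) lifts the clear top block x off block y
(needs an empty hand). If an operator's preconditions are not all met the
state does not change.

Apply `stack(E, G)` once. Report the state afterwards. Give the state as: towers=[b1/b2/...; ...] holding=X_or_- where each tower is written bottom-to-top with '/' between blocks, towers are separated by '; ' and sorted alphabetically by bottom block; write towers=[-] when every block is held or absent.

towers=[D/B; F/A/C; G/E] holding=-

before: towers=[D/B; F/A/C; G] holding=E
pre[stack(E, G)]: holding(E) ok, clear(G) ok, E≠G ok
all met → apply stack(E, G)
after:  towers=[D/B; F/A/C; G/E] holding=-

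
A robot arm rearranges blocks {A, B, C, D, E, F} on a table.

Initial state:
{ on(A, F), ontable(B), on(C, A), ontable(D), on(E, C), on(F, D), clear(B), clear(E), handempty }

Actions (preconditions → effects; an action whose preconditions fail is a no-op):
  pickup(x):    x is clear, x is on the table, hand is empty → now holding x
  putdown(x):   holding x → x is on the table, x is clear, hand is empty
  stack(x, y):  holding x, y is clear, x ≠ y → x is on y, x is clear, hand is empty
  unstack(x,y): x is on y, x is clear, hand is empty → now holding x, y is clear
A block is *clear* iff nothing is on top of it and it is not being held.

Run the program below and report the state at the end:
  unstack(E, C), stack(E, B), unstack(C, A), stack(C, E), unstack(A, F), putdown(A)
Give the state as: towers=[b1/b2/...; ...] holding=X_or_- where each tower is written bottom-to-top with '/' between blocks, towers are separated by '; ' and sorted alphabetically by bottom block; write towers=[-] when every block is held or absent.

step 1 (unstack(E, C)): towers=[B; D/F/A/C] holding=E
step 2 (stack(E, B)): towers=[B/E; D/F/A/C] holding=-
step 3 (unstack(C, A)): towers=[B/E; D/F/A] holding=C
step 4 (stack(C, E)): towers=[B/E/C; D/F/A] holding=-
step 5 (unstack(A, F)): towers=[B/E/C; D/F] holding=A
step 6 (putdown(A)): towers=[A; B/E/C; D/F] holding=-

towers=[A; B/E/C; D/F] holding=-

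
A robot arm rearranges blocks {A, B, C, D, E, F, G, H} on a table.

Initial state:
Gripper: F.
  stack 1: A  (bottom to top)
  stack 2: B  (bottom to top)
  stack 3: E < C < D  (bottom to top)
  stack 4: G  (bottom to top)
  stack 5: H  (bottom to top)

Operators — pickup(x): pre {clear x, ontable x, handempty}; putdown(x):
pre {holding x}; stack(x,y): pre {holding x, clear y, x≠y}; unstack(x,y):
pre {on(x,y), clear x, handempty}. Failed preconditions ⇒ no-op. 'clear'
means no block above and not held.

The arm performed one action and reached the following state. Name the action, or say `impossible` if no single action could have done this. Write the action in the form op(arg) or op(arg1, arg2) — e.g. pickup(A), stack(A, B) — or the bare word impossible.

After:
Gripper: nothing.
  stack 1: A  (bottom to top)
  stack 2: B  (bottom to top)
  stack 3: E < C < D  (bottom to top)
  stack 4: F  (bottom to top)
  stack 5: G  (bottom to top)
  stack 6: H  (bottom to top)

putdown(F)

target: towers=[A; B; E/C/D; F; G; H] holding=-
        putdown(F) → towers=[A; B; E/C/D; F; G; H] holding=-  ← match
       stack(F, G) → towers=[A; B; E/C/D; G/F; H] holding=-
       stack(F, A) → towers=[A/F; B; E/C/D; G; H] holding=-
       stack(F, H) → towers=[A; B; E/C/D; G; H/F] holding=-
       stack(F, B) → towers=[A; B/F; E/C/D; G; H] holding=-
       stack(F, D) → towers=[A; B; E/C/D/F; G; H] holding=-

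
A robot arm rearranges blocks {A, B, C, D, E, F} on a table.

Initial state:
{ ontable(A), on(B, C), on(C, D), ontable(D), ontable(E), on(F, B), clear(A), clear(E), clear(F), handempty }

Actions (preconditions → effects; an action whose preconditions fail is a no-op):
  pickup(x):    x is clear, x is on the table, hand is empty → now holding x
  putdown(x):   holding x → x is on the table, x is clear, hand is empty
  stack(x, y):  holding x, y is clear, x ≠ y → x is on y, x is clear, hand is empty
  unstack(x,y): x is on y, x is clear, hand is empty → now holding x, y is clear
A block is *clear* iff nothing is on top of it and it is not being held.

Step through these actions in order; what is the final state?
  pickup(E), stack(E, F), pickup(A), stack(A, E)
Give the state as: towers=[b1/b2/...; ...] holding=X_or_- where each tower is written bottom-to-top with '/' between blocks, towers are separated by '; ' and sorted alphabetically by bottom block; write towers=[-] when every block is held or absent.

step 1 (pickup(E)): towers=[A; D/C/B/F] holding=E
step 2 (stack(E, F)): towers=[A; D/C/B/F/E] holding=-
step 3 (pickup(A)): towers=[D/C/B/F/E] holding=A
step 4 (stack(A, E)): towers=[D/C/B/F/E/A] holding=-

towers=[D/C/B/F/E/A] holding=-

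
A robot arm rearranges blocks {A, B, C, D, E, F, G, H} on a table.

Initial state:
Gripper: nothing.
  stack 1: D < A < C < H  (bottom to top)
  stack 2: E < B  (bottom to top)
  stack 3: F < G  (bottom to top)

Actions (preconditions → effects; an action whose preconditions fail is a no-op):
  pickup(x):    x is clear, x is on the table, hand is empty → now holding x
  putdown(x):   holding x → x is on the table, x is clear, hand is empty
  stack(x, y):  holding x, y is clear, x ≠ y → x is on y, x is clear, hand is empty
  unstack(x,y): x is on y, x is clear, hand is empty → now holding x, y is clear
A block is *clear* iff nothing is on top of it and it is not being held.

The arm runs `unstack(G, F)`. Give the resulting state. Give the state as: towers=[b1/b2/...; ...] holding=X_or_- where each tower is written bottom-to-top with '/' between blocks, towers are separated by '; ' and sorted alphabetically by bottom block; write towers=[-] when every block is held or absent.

before: towers=[D/A/C/H; E/B; F/G] holding=-
pre[unstack(G, F)]: on(G,F) ✓, clear(G) ✓, handempty ✓
all met → apply unstack(G, F)
after:  towers=[D/A/C/H; E/B; F] holding=G

towers=[D/A/C/H; E/B; F] holding=G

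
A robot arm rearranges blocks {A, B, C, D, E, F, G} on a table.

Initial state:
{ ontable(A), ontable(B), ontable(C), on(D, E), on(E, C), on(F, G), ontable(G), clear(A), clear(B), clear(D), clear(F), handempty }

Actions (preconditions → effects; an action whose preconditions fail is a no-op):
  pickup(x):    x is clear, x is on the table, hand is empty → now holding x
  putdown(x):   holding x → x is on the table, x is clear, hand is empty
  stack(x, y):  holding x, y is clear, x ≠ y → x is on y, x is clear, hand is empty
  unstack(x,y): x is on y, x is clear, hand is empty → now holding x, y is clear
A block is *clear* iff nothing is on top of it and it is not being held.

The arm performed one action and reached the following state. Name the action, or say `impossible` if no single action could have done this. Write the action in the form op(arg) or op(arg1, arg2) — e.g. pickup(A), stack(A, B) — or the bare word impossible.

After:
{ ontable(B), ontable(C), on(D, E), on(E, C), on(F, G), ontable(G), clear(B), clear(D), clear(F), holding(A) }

pickup(A)

target: towers=[B; C/E/D; G/F] holding=A
         pickup(B) → towers=[A; C/E/D; G/F] holding=B
     unstack(F, G) → towers=[A; B; C/E/D; G] holding=F
     unstack(D, E) → towers=[A; B; C/E; G/F] holding=D
         pickup(A) → towers=[B; C/E/D; G/F] holding=A  ← match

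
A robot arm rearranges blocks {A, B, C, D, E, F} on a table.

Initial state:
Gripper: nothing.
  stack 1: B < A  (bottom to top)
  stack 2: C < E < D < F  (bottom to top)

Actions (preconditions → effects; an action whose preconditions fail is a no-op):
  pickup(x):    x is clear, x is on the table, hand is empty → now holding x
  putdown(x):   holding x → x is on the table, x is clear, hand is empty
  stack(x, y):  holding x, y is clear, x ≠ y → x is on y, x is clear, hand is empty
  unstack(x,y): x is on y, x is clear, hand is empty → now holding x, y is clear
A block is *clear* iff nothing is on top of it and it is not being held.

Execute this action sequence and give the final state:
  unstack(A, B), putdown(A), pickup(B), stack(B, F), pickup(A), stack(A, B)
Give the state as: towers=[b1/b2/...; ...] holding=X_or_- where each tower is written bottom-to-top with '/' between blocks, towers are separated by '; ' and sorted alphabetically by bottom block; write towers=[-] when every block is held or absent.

step 1 (unstack(A, B)): towers=[B; C/E/D/F] holding=A
step 2 (putdown(A)): towers=[A; B; C/E/D/F] holding=-
step 3 (pickup(B)): towers=[A; C/E/D/F] holding=B
step 4 (stack(B, F)): towers=[A; C/E/D/F/B] holding=-
step 5 (pickup(A)): towers=[C/E/D/F/B] holding=A
step 6 (stack(A, B)): towers=[C/E/D/F/B/A] holding=-

towers=[C/E/D/F/B/A] holding=-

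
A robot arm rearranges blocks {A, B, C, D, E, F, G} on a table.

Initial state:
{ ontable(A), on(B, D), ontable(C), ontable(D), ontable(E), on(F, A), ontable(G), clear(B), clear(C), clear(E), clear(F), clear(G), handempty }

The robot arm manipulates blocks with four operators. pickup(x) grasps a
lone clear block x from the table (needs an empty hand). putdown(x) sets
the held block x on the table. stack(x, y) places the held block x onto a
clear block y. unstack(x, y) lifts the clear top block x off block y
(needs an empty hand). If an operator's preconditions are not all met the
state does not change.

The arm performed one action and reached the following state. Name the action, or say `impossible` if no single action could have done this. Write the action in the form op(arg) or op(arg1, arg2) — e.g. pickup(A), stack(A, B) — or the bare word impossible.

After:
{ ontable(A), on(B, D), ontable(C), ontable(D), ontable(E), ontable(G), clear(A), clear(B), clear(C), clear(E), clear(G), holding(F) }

target: towers=[A; C; D/B; E; G] holding=F
     unstack(B, D) → towers=[A/F; C; D; E; G] holding=B
     unstack(F, A) → towers=[A; C; D/B; E; G] holding=F  ← match
         pickup(G) → towers=[A/F; C; D/B; E] holding=G
         pickup(E) → towers=[A/F; C; D/B; G] holding=E
         pickup(C) → towers=[A/F; D/B; E; G] holding=C

unstack(F, A)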